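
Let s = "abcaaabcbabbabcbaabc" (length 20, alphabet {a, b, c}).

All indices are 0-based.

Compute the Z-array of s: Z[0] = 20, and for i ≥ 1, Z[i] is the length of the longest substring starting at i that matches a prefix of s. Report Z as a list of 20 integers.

Z[0]=20
i=1: i≥r, start 0; Z[1]=0
i=2: i≥r, start 0; Z[2]=0
i=3: i≥r, start 0; Z[3]=1 scan→box=[3,4)
i=4: i≥r, start 0; Z[4]=1 scan→box=[4,5)
i=5: i≥r, start 0; Z[5]=3 scan→box=[5,8)
i=6: min(r-i=2, Z[1]=0)=0; Z[6]=0
i=7: min(r-i=1, Z[2]=0)=0; Z[7]=0
i=8: i≥r, start 0; Z[8]=0
i=9: i≥r, start 0; Z[9]=2 scan→box=[9,11)
i=10: min(r-i=1, Z[1]=0)=0; Z[10]=0
i=11: i≥r, start 0; Z[11]=0
i=12: i≥r, start 0; Z[12]=3 scan→box=[12,15)
i=13: min(r-i=2, Z[1]=0)=0; Z[13]=0
i=14: min(r-i=1, Z[2]=0)=0; Z[14]=0
i=15: i≥r, start 0; Z[15]=0
i=16: i≥r, start 0; Z[16]=1 scan→box=[16,17)
i=17: i≥r, start 0; Z[17]=3 scan→box=[17,20)
i=18: min(r-i=2, Z[1]=0)=0; Z[18]=0
i=19: min(r-i=1, Z[2]=0)=0; Z[19]=0

[20, 0, 0, 1, 1, 3, 0, 0, 0, 2, 0, 0, 3, 0, 0, 0, 1, 3, 0, 0]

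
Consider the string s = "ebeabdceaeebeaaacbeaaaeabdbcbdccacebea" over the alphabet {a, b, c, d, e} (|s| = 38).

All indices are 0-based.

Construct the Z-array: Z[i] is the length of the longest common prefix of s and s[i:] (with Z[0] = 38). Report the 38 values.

Z[0]=38
i=1: fresh scan; Z[1]=0
i=2: fresh scan; Z[2]=1 scan→box=[2,3)
i=3: fresh scan; Z[3]=0
i=4: fresh scan; Z[4]=0
i=5: fresh scan; Z[5]=0
i=6: fresh scan; Z[6]=0
i=7: fresh scan; Z[7]=1 scan→box=[7,8)
i=8: fresh scan; Z[8]=0
i=9: fresh scan; Z[9]=1 scan→box=[9,10)
i=10: fresh scan; Z[10]=4 scan→box=[10,14)
i=11: min(r-i=3, Z[1]=0)=0; Z[11]=0
i=12: min(r-i=2, Z[2]=1)=1; Z[12]=1
i=13: min(r-i=1, Z[3]=0)=0; Z[13]=0
i=14: fresh scan; Z[14]=0
i=15: fresh scan; Z[15]=0
i=16: fresh scan; Z[16]=0
i=17: fresh scan; Z[17]=0
i=18: fresh scan; Z[18]=1 scan→box=[18,19)
i=19: fresh scan; Z[19]=0
i=20: fresh scan; Z[20]=0
i=21: fresh scan; Z[21]=0
i=22: fresh scan; Z[22]=1 scan→box=[22,23)
i=23: fresh scan; Z[23]=0
i=24: fresh scan; Z[24]=0
i=25: fresh scan; Z[25]=0
i=26: fresh scan; Z[26]=0
i=27: fresh scan; Z[27]=0
i=28: fresh scan; Z[28]=0
i=29: fresh scan; Z[29]=0
i=30: fresh scan; Z[30]=0
i=31: fresh scan; Z[31]=0
i=32: fresh scan; Z[32]=0
i=33: fresh scan; Z[33]=0
i=34: fresh scan; Z[34]=4 scan→box=[34,38)
i=35: min(r-i=3, Z[1]=0)=0; Z[35]=0
i=36: min(r-i=2, Z[2]=1)=1; Z[36]=1
i=37: min(r-i=1, Z[3]=0)=0; Z[37]=0

[38, 0, 1, 0, 0, 0, 0, 1, 0, 1, 4, 0, 1, 0, 0, 0, 0, 0, 1, 0, 0, 0, 1, 0, 0, 0, 0, 0, 0, 0, 0, 0, 0, 0, 4, 0, 1, 0]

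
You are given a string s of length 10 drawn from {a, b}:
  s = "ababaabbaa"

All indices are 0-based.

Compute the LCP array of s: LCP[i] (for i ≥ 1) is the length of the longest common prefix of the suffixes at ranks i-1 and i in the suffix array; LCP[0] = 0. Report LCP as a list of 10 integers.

rank | idx | suffix
   0 |   9 | a
   1 |   8 | aa
   2 |   4 | aabbaa
   3 |   2 | abaabbaa
   4 |   0 | ababaabbaa
   5 |   5 | abbaa
   6 |   7 | baa
   7 |   3 | baabbaa
   8 |   1 | babaabbaa
   9 |   6 | bbaa

SA = [9, 8, 4, 2, 0, 5, 7, 3, 1, 6]
rank  pair      lcp
   1  s[9:],s[8:]  1  'a'
   2  s[8:],s[4:]  2  'aa'
   3  s[4:],s[2:]  1  'a'
   4  s[2:],s[0:]  3  'aba'
   5  s[0:],s[5:]  2  'ab'
   6  s[5:],s[7:]  0  ''
   7  s[7:],s[3:]  3  'baa'
   8  s[3:],s[1:]  2  'ba'
   9  s[1:],s[6:]  1  'b'

[0, 1, 2, 1, 3, 2, 0, 3, 2, 1]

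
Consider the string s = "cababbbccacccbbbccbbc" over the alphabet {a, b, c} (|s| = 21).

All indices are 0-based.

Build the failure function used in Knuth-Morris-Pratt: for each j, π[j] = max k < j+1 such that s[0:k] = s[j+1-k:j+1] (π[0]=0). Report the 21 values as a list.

π[0] = 0
j=1 s[j]='a': π[1]=0 (border '')
j=2 s[j]='b': π[2]=0 (border '')
j=3 s[j]='a': π[3]=0 (border '')
j=4 s[j]='b': π[4]=0 (border '')
j=5 s[j]='b': π[5]=0 (border '')
j=6 s[j]='b': π[6]=0 (border '')
j=7 s[j]='c': π[7]=1 (border 'c')
j=8 s[j]='c': k: 1→0; π[8]=1 (border 'c')
j=9 s[j]='a': π[9]=2 (border 'ca')
j=10 s[j]='c': k: 2→0; π[10]=1 (border 'c')
j=11 s[j]='c': k: 1→0; π[11]=1 (border 'c')
j=12 s[j]='c': k: 1→0; π[12]=1 (border 'c')
j=13 s[j]='b': k: 1→0; π[13]=0 (border '')
j=14 s[j]='b': π[14]=0 (border '')
j=15 s[j]='b': π[15]=0 (border '')
j=16 s[j]='c': π[16]=1 (border 'c')
j=17 s[j]='c': k: 1→0; π[17]=1 (border 'c')
j=18 s[j]='b': k: 1→0; π[18]=0 (border '')
j=19 s[j]='b': π[19]=0 (border '')
j=20 s[j]='c': π[20]=1 (border 'c')

[0, 0, 0, 0, 0, 0, 0, 1, 1, 2, 1, 1, 1, 0, 0, 0, 1, 1, 0, 0, 1]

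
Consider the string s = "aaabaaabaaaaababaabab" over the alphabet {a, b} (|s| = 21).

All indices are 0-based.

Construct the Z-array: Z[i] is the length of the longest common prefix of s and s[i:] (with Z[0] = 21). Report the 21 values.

[21, 2, 1, 0, 7, 2, 1, 0, 3, 3, 5, 2, 1, 0, 1, 0, 2, 1, 0, 1, 0]

Z[0]=21
i=1: i≥r, start 0; Z[1]=2 scan→box=[1,3)
i=2: min(r-i=1, Z[1]=2)=1; Z[2]=1
i=3: i≥r, start 0; Z[3]=0
i=4: i≥r, start 0; Z[4]=7 scan→box=[4,11)
i=5: min(r-i=6, Z[1]=2)=2; Z[5]=2
i=6: min(r-i=5, Z[2]=1)=1; Z[6]=1
i=7: min(r-i=4, Z[3]=0)=0; Z[7]=0
i=8: min(r-i=3, Z[4]=7)=3; Z[8]=3
i=9: min(r-i=2, Z[5]=2)=2; Z[9]=3 scan→box=[9,12)
i=10: min(r-i=2, Z[1]=2)=2; Z[10]=5 scan→box=[10,15)
i=11: min(r-i=4, Z[1]=2)=2; Z[11]=2
i=12: min(r-i=3, Z[2]=1)=1; Z[12]=1
i=13: min(r-i=2, Z[3]=0)=0; Z[13]=0
i=14: min(r-i=1, Z[4]=7)=1; Z[14]=1
i=15: i≥r, start 0; Z[15]=0
i=16: i≥r, start 0; Z[16]=2 scan→box=[16,18)
i=17: min(r-i=1, Z[1]=2)=1; Z[17]=1
i=18: i≥r, start 0; Z[18]=0
i=19: i≥r, start 0; Z[19]=1 scan→box=[19,20)
i=20: i≥r, start 0; Z[20]=0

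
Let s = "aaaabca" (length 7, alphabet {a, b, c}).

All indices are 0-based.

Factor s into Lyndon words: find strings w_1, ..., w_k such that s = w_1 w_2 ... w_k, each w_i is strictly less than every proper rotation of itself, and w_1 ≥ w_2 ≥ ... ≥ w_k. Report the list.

emit factor 1: 'aaaabc' (i=0, period=6)
emit factor 2: 'a' (i=6, period=1)

["aaaabc", "a"]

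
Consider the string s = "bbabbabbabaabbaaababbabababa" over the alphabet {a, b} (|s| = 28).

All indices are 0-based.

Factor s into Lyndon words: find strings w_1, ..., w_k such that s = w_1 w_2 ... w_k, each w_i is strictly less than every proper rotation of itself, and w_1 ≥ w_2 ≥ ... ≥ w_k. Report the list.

emit factor 1: 'b' (i=0, period=1)
emit factor 2: 'b' (i=1, period=1)
emit factor 3: 'abb' (i=2, period=3)
emit factor 4: 'abb' (i=5, period=3)
emit factor 5: 'ab' (i=8, period=2)
emit factor 6: 'aabb' (i=10, period=4)
emit factor 7: 'aaababbababab' (i=14, period=13)
emit factor 8: 'a' (i=27, period=1)

["b", "b", "abb", "abb", "ab", "aabb", "aaababbababab", "a"]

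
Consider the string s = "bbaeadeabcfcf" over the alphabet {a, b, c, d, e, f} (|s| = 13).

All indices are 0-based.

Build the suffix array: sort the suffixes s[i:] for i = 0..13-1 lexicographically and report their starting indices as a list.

sorted suffixes:
  #0 SA[0]=7  'abcfcf'
  #1 SA[1]=4  'adeabcfcf'
  #2 SA[2]=2  'aeadeabcfcf'
  #3 SA[3]=1  'baeadeabcfcf'
  #4 SA[4]=0  'bbaeadeabcfcf'
  #5 SA[5]=8  'bcfcf'
  #6 SA[6]=11  'cf'
  #7 SA[7]=9  'cfcf'
  #8 SA[8]=5  'deabcfcf'
  #9 SA[9]=6  'eabcfcf'
  #10 SA[10]=3  'eadeabcfcf'
  #11 SA[11]=12  'f'
  #12 SA[12]=10  'fcf'

[7, 4, 2, 1, 0, 8, 11, 9, 5, 6, 3, 12, 10]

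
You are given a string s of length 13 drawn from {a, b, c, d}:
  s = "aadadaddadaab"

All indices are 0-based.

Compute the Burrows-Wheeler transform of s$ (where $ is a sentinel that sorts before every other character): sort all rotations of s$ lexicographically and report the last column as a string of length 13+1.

rank  rotation        last
    0  $aadadaddadaab  b
    1  aab$aadadaddad  d
    2  aadadaddadaab$  $
    3  ab$aadadaddada  a
    4  adaab$aadadadd  d
    5  adadaddadaab$a  a
    6  adaddadaab$aad  d
    7  addadaab$aadad  d
    8  b$aadadaddadaa  a
    9  daab$aadadadda  a
   10  dadaab$aadadad  d
   11  dadaddadaab$aa  a
   12  daddadaab$aada  a
   13  ddadaab$aadada  a

bd$adaddaadaaa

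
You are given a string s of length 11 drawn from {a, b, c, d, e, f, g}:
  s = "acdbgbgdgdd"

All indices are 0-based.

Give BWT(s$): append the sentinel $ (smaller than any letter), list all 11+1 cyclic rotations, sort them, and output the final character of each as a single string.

rank  rotation      last
    0  $acdbgbgdgdd  d
    1  acdbgbgdgdd$  $
    2  bgbgdgdd$acd  d
    3  bgdgdd$acdbg  g
    4  cdbgbgdgdd$a  a
    5  d$acdbgbgdgd  d
    6  dbgbgdgdd$ac  c
    7  dd$acdbgbgdg  g
    8  dgdd$acdbgbg  g
    9  gbgdgdd$acdb  b
   10  gdd$acdbgbgd  d
   11  gdgdd$acdbgb  b

d$dgadcggbdb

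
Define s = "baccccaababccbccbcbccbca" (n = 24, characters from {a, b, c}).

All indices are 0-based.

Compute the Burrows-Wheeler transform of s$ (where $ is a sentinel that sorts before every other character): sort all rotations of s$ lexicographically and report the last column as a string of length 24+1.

rank  rotation                   last
    0  $baccccaababccbccbcbccbca  a
    1  a$baccccaababccbccbcbccbc  c
    2  aababccbccbcbccbca$bacccc  c
    3  ababccbccbcbccbca$bacccca  a
    4  abccbccbcbccbca$baccccaab  b
    5  accccaababccbccbcbccbca$b  b
    6  babccbccbcbccbca$baccccaa  a
    7  baccccaababccbccbcbccbca$  $
    8  bca$baccccaababccbccbcbcc  c
    9  bcbccbca$baccccaababccbcc  c
   10  bccbca$baccccaababccbccbc  c
   11  bccbcbccbca$baccccaababcc  c
   12  bccbccbcbccbca$baccccaaba  a
   13  ca$baccccaababccbccbcbccb  b
   14  caababccbccbcbccbca$baccc  c
   15  cbca$baccccaababccbccbcbc  c
   16  cbcbccbca$baccccaababccbc  c
   17  cbccbca$baccccaababccbccb  b
   18  cbccbcbccbca$baccccaababc  c
   19  ccaababccbccbcbccbca$bacc  c
   20  ccbca$baccccaababccbccbcb  b
   21  ccbcbccbca$baccccaababccb  b
   22  ccbccbcbccbca$baccccaabab  b
   23  cccaababccbccbcbccbca$bac  c
   24  ccccaababccbccbcbccbca$ba  a

accabba$ccccabcccbccbbbca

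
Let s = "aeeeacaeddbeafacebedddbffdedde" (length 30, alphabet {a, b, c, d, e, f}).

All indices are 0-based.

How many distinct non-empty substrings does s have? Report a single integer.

sorted suffixes:
  #0 SA[0]=4  'acaeddbeafacebedddbffdedde'
  #1 SA[1]=14  'acebedddbffdedde'
  #2 SA[2]=6  'aeddbeafacebedddbffdedde'
  #3 SA[3]=0  'aeeeacaeddbeafacebedddbffdedde'
  #4 SA[4]=12  'afacebedddbffdedde'
  #5 SA[5]=10  'beafacebedddbffdedde'
  #6 SA[6]=17  'bedddbffdedde'
  #7 SA[7]=22  'bffdedde'
  #8 SA[8]=5  'caeddbeafacebedddbffdedde'
  #9 SA[9]=15  'cebedddbffdedde'
  #10 SA[10]=9  'dbeafacebedddbffdedde'
  #11 SA[11]=21  'dbffdedde'
  #12 SA[12]=8  'ddbeafacebedddbffdedde'
  #13 SA[13]=20  'ddbffdedde'
  #14 SA[14]=19  'dddbffdedde'
  #15 SA[15]=27  'dde'
  #16 SA[16]=28  'de'
  #17 SA[17]=25  'dedde'
  #18 SA[18]=29  'e'
  #19 SA[19]=3  'eacaeddbeafacebedddbffdedde'
  #20 SA[20]=11  'eafacebedddbffdedde'
  #21 SA[21]=16  'ebedddbffdedde'
  #22 SA[22]=7  'eddbeafacebedddbffdedde'
  #23 SA[23]=18  'edddbffdedde'
  #24 SA[24]=26  'edde'
  #25 SA[25]=2  'eeacaeddbeafacebedddbffdedde'
  #26 SA[26]=1  'eeeacaeddbeafacebedddbffdedde'
  #27 SA[27]=13  'facebedddbffdedde'
  #28 SA[28]=24  'fdedde'
  #29 SA[29]=23  'ffdedde'

SA = [4, 14, 6, 0, 12, 10, 17, 22, 5, 15, 9, 21, 8, 20, 19, 27, 28, 25, 29, 3, 11, 16, 7, 18, 26, 2, 1, 13, 24, 23]
[i] adj suffixes → lcp
  [1] 4/14 → 2 ('ac')
  [2] 14/6 → 1 ('a')
  [3] 6/0 → 2 ('ae')
  [4] 0/12 → 1 ('a')
  [5] 12/10 → 0 ('')
  [6] 10/17 → 2 ('be')
  [7] 17/22 → 1 ('b')
  [8] 22/5 → 0 ('')
  [9] 5/15 → 1 ('c')
  [10] 15/9 → 0 ('')
  [11] 9/21 → 2 ('db')
  [12] 21/8 → 1 ('d')
  [13] 8/20 → 3 ('ddb')
  [14] 20/19 → 2 ('dd')
  [15] 19/27 → 2 ('dd')
  [16] 27/28 → 1 ('d')
  [17] 28/25 → 2 ('de')
  [18] 25/29 → 0 ('')
  [19] 29/3 → 1 ('e')
  [20] 3/11 → 2 ('ea')
  [21] 11/16 → 1 ('e')
  [22] 16/7 → 1 ('e')
  [23] 7/18 → 3 ('edd')
  [24] 18/26 → 3 ('edd')
  [25] 26/2 → 1 ('e')
  [26] 2/1 → 2 ('ee')
  [27] 1/13 → 0 ('')
  [28] 13/24 → 1 ('f')
  [29] 24/23 → 1 ('f')

n(n+1)/2 = 30·31/2 = 465
Σ LCP = 0 + 2 + 1 + 2 + 1 + 0 + 2 + 1 + 0 + 1 + 0 + 2 + 1 + 3 + 2 + 2 + 1 + 2 + 0 + 1 + 2 + 1 + 1 + 3 + 3 + 1 + 2 + 0 + 1 + 1 = 39
distinct = 465 − 39 = 426

426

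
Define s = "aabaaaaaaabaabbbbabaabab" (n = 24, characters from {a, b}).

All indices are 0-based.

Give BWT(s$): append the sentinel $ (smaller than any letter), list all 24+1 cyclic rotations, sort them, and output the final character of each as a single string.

bbaaaa$abbbabaaaaaaaabbba

rank  rotation                   last
    0  $aabaaaaaaabaabbbbabaabab  b
    1  aaaaaaabaabbbbabaabab$aab  b
    2  aaaaaabaabbbbabaabab$aaba  a
    3  aaaaabaabbbbabaabab$aabaa  a
    4  aaaabaabbbbabaabab$aabaaa  a
    5  aaabaabbbbabaabab$aabaaaa  a
    6  aabaaaaaaabaabbbbabaabab$  $
    7  aabaabbbbabaabab$aabaaaaa  a
    8  aabab$aabaaaaaaabaabbbbab  b
    9  aabbbbabaabab$aabaaaaaaab  b
   10  ab$aabaaaaaaabaabbbbabaab  b
   11  abaaaaaaabaabbbbabaabab$a  a
   12  abaabab$aabaaaaaaabaabbbb  b
   13  abaabbbbabaabab$aabaaaaaa  a
   14  abab$aabaaaaaaabaabbbbaba  a
   15  abbbbabaabab$aabaaaaaaaba  a
   16  b$aabaaaaaaabaabbbbabaaba  a
   17  baaaaaaabaabbbbabaabab$aa  a
   18  baabab$aabaaaaaaabaabbbba  a
   19  baabbbbabaabab$aabaaaaaaa  a
   20  bab$aabaaaaaaabaabbbbabaa  a
   21  babaabab$aabaaaaaaabaabbb  b
   22  bbabaabab$aabaaaaaaabaabb  b
   23  bbbabaabab$aabaaaaaaabaab  b
   24  bbbbabaabab$aabaaaaaaabaa  a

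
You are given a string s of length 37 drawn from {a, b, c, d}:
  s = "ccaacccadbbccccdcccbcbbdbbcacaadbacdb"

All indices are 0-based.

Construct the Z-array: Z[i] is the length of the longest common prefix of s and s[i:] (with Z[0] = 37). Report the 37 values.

[37, 1, 0, 0, 2, 3, 1, 0, 0, 0, 0, 2, 2, 2, 1, 0, 2, 2, 1, 0, 1, 0, 0, 0, 0, 0, 1, 0, 1, 0, 0, 0, 0, 0, 1, 0, 0]

Z[0]=37
i=1: i≥r, start 0; Z[1]=1 scan→box=[1,2)
i=2: i≥r, start 0; Z[2]=0
i=3: i≥r, start 0; Z[3]=0
i=4: i≥r, start 0; Z[4]=2 scan→box=[4,6)
i=5: min(r-i=1, Z[1]=1)=1; Z[5]=3 scan→box=[5,8)
i=6: min(r-i=2, Z[1]=1)=1; Z[6]=1
i=7: min(r-i=1, Z[2]=0)=0; Z[7]=0
i=8: i≥r, start 0; Z[8]=0
i=9: i≥r, start 0; Z[9]=0
i=10: i≥r, start 0; Z[10]=0
i=11: i≥r, start 0; Z[11]=2 scan→box=[11,13)
i=12: min(r-i=1, Z[1]=1)=1; Z[12]=2 scan→box=[12,14)
i=13: min(r-i=1, Z[1]=1)=1; Z[13]=2 scan→box=[13,15)
i=14: min(r-i=1, Z[1]=1)=1; Z[14]=1
i=15: i≥r, start 0; Z[15]=0
i=16: i≥r, start 0; Z[16]=2 scan→box=[16,18)
i=17: min(r-i=1, Z[1]=1)=1; Z[17]=2 scan→box=[17,19)
i=18: min(r-i=1, Z[1]=1)=1; Z[18]=1
i=19: i≥r, start 0; Z[19]=0
i=20: i≥r, start 0; Z[20]=1 scan→box=[20,21)
i=21: i≥r, start 0; Z[21]=0
i=22: i≥r, start 0; Z[22]=0
i=23: i≥r, start 0; Z[23]=0
i=24: i≥r, start 0; Z[24]=0
i=25: i≥r, start 0; Z[25]=0
i=26: i≥r, start 0; Z[26]=1 scan→box=[26,27)
i=27: i≥r, start 0; Z[27]=0
i=28: i≥r, start 0; Z[28]=1 scan→box=[28,29)
i=29: i≥r, start 0; Z[29]=0
i=30: i≥r, start 0; Z[30]=0
i=31: i≥r, start 0; Z[31]=0
i=32: i≥r, start 0; Z[32]=0
i=33: i≥r, start 0; Z[33]=0
i=34: i≥r, start 0; Z[34]=1 scan→box=[34,35)
i=35: i≥r, start 0; Z[35]=0
i=36: i≥r, start 0; Z[36]=0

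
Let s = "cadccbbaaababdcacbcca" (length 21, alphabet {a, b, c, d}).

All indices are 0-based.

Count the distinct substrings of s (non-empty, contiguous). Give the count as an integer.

rank→(start, suffix):
  0 → (20, 'a')
  1 → (7, 'aaababdcacbcca')
  2 → (8, 'aababdcacbcca')
  3 → (9, 'ababdcacbcca')
  4 → (11, 'abdcacbcca')
  5 → (15, 'acbcca')
  6 → (1, 'adccbbaaababdcacbcca')
  7 → (6, 'baaababdcacbcca')
  8 → (10, 'babdcacbcca')
  9 → (5, 'bbaaababdcacbcca')
  10 → (17, 'bcca')
  11 → (12, 'bdcacbcca')
  12 → (19, 'ca')
  13 → (14, 'cacbcca')
  14 → (0, 'cadccbbaaababdcacbcca')
  15 → (4, 'cbbaaababdcacbcca')
  16 → (16, 'cbcca')
  17 → (18, 'cca')
  18 → (3, 'ccbbaaababdcacbcca')
  19 → (13, 'dcacbcca')
  20 → (2, 'dccbbaaababdcacbcca')

SA = [20, 7, 8, 9, 11, 15, 1, 6, 10, 5, 17, 12, 19, 14, 0, 4, 16, 18, 3, 13, 2]
i: (SA[i-1],SA[i]) lcp shared
  1: (20,7) 1 'a'
  2: (7,8) 2 'aa'
  3: (8,9) 1 'a'
  4: (9,11) 2 'ab'
  5: (11,15) 1 'a'
  6: (15,1) 1 'a'
  7: (1,6) 0 ''
  8: (6,10) 2 'ba'
  9: (10,5) 1 'b'
  10: (5,17) 1 'b'
  11: (17,12) 1 'b'
  12: (12,19) 0 ''
  13: (19,14) 2 'ca'
  14: (14,0) 2 'ca'
  15: (0,4) 1 'c'
  16: (4,16) 2 'cb'
  17: (16,18) 1 'c'
  18: (18,3) 2 'cc'
  19: (3,13) 0 ''
  20: (13,2) 2 'dc'

n(n+1)/2 = 21·22/2 = 231
Σ LCP = 0 + 1 + 2 + 1 + 2 + 1 + 1 + 0 + 2 + 1 + 1 + 1 + 0 + 2 + 2 + 1 + 2 + 1 + 2 + 0 + 2 = 25
distinct = 231 − 25 = 206

206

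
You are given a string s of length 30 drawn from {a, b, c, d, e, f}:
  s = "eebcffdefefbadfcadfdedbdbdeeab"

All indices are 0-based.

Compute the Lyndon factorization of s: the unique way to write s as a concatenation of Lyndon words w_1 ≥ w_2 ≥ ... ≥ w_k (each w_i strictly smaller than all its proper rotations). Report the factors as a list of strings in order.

["e", "e", "bcffdefef", "b", "adfcadfdedbdbdee", "ab"]

emit factor 1: 'e' (i=0, period=1)
emit factor 2: 'e' (i=1, period=1)
emit factor 3: 'bcffdefef' (i=2, period=9)
emit factor 4: 'b' (i=11, period=1)
emit factor 5: 'adfcadfdedbdbdee' (i=12, period=16)
emit factor 6: 'ab' (i=28, period=2)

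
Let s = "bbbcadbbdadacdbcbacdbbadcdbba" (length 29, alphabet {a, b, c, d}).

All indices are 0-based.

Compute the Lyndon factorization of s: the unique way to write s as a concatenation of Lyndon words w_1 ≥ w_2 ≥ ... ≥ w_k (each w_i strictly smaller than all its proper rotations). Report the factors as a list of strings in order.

["bbbc", "adbbd", "ad", "acdbcb", "acdbbadcdbb", "a"]

emit factor 1: 'bbbc' (i=0, period=4)
emit factor 2: 'adbbd' (i=4, period=5)
emit factor 3: 'ad' (i=9, period=2)
emit factor 4: 'acdbcb' (i=11, period=6)
emit factor 5: 'acdbbadcdbb' (i=17, period=11)
emit factor 6: 'a' (i=28, period=1)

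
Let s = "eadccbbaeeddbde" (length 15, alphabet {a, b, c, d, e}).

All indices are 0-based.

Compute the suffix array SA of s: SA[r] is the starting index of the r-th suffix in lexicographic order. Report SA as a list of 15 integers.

[1, 7, 6, 5, 12, 4, 3, 11, 2, 10, 13, 14, 0, 9, 8]

rank→(start, suffix):
  0 → (1, 'adccbbaeeddbde')
  1 → (7, 'aeeddbde')
  2 → (6, 'baeeddbde')
  3 → (5, 'bbaeeddbde')
  4 → (12, 'bde')
  5 → (4, 'cbbaeeddbde')
  6 → (3, 'ccbbaeeddbde')
  7 → (11, 'dbde')
  8 → (2, 'dccbbaeeddbde')
  9 → (10, 'ddbde')
  10 → (13, 'de')
  11 → (14, 'e')
  12 → (0, 'eadccbbaeeddbde')
  13 → (9, 'eddbde')
  14 → (8, 'eeddbde')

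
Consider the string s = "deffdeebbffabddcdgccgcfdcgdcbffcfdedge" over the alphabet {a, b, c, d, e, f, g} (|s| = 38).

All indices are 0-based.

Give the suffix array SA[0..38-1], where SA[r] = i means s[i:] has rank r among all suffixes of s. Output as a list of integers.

[11, 7, 12, 8, 28, 27, 18, 15, 21, 31, 19, 24, 26, 14, 23, 13, 33, 4, 0, 16, 35, 37, 6, 34, 5, 1, 10, 30, 22, 32, 3, 9, 29, 2, 17, 20, 25, 36]

rank | idx | suffix
   0 |  11 | abddcdgccgcfdcgdcbffcfdedge
   1 |   7 | bbffabddcdgccgcfdcgdcbffcfdedge
   2 |  12 | bddcdgccgcfdcgdcbffcfdedge
   3 |   8 | bffabddcdgccgcfdcgdcbffcfdedge
   4 |  28 | bffcfdedge
   5 |  27 | cbffcfdedge
   6 |  18 | ccgcfdcgdcbffcfdedge
   7 |  15 | cdgccgcfdcgdcbffcfdedge
   8 |  21 | cfdcgdcbffcfdedge
   9 |  31 | cfdedge
  10 |  19 | cgcfdcgdcbffcfdedge
  11 |  24 | cgdcbffcfdedge
  12 |  26 | dcbffcfdedge
  13 |  14 | dcdgccgcfdcgdcbffcfdedge
  14 |  23 | dcgdcbffcfdedge
  15 |  13 | ddcdgccgcfdcgdcbffcfdedge
  16 |  33 | dedge
  17 |   4 | deebbffabddcdgccgcfdcgdcbffcfdedge
  18 |   0 | deffdeebbffabddcdgccgcfdcgdcbffcfdedge
  19 |  16 | dgccgcfdcgdcbffcfdedge
  20 |  35 | dge
  21 |  37 | e
  22 |   6 | ebbffabddcdgccgcfdcgdcbffcfdedge
  23 |  34 | edge
  24 |   5 | eebbffabddcdgccgcfdcgdcbffcfdedge
  25 |   1 | effdeebbffabddcdgccgcfdcgdcbffcfdedge
  26 |  10 | fabddcdgccgcfdcgdcbffcfdedge
  27 |  30 | fcfdedge
  28 |  22 | fdcgdcbffcfdedge
  29 |  32 | fdedge
  30 |   3 | fdeebbffabddcdgccgcfdcgdcbffcfdedge
  31 |   9 | ffabddcdgccgcfdcgdcbffcfdedge
  32 |  29 | ffcfdedge
  33 |   2 | ffdeebbffabddcdgccgcfdcgdcbffcfdedge
  34 |  17 | gccgcfdcgdcbffcfdedge
  35 |  20 | gcfdcgdcbffcfdedge
  36 |  25 | gdcbffcfdedge
  37 |  36 | ge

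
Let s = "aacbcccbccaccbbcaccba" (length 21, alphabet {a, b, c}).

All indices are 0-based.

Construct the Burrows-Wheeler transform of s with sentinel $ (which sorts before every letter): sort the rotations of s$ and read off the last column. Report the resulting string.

rank  rotation                last
    0  $aacbcccbccaccbbcaccba  a
    1  a$aacbcccbccaccbbcaccb  b
    2  aacbcccbccaccbbcaccba$  $
    3  acbcccbccaccbbcaccba$a  a
    4  accba$aacbcccbccaccbbc  c
    5  accbbcaccba$aacbcccbcc  c
    6  ba$aacbcccbccaccbbcacc  c
    7  bbcaccba$aacbcccbccacc  c
    8  bcaccba$aacbcccbccaccb  b
    9  bccaccbbcaccba$aacbccc  c
   10  bcccbccaccbbcaccba$aac  c
   11  caccba$aacbcccbccaccbb  b
   12  caccbbcaccba$aacbcccbc  c
   13  cba$aacbcccbccaccbbcac  c
   14  cbbcaccba$aacbcccbccac  c
   15  cbccaccbbcaccba$aacbcc  c
   16  cbcccbccaccbbcaccba$aa  a
   17  ccaccbbcaccba$aacbcccb  b
   18  ccba$aacbcccbccaccbbca  a
   19  ccbbcaccba$aacbcccbcca  a
   20  ccbccaccbbcaccba$aacbc  c
   21  cccbccaccbbcaccba$aacb  b

ab$accccbccbccccabaacb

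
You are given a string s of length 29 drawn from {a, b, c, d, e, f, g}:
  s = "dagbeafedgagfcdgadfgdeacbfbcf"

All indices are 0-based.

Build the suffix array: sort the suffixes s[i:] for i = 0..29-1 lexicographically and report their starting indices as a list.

rank | idx | suffix
   0 |  22 | acbfbcf
   1 |  16 | adfgdeacbfbcf
   2 |   5 | afedgagfcdgadfgdeacbfbcf
   3 |   1 | agbeafedgagfcdgadfgdeacbfbcf
   4 |  10 | agfcdgadfgdeacbfbcf
   5 |  26 | bcf
   6 |   3 | beafedgagfcdgadfgdeacbfbcf
   7 |  24 | bfbcf
   8 |  23 | cbfbcf
   9 |  13 | cdgadfgdeacbfbcf
  10 |  27 | cf
  11 |   0 | dagbeafedgagfcdgadfgdeacbfbcf
  12 |  20 | deacbfbcf
  13 |  17 | dfgdeacbfbcf
  14 |  14 | dgadfgdeacbfbcf
  15 |   8 | dgagfcdgadfgdeacbfbcf
  16 |  21 | eacbfbcf
  17 |   4 | eafedgagfcdgadfgdeacbfbcf
  18 |   7 | edgagfcdgadfgdeacbfbcf
  19 |  28 | f
  20 |  25 | fbcf
  21 |  12 | fcdgadfgdeacbfbcf
  22 |   6 | fedgagfcdgadfgdeacbfbcf
  23 |  18 | fgdeacbfbcf
  24 |  15 | gadfgdeacbfbcf
  25 |   9 | gagfcdgadfgdeacbfbcf
  26 |   2 | gbeafedgagfcdgadfgdeacbfbcf
  27 |  19 | gdeacbfbcf
  28 |  11 | gfcdgadfgdeacbfbcf

[22, 16, 5, 1, 10, 26, 3, 24, 23, 13, 27, 0, 20, 17, 14, 8, 21, 4, 7, 28, 25, 12, 6, 18, 15, 9, 2, 19, 11]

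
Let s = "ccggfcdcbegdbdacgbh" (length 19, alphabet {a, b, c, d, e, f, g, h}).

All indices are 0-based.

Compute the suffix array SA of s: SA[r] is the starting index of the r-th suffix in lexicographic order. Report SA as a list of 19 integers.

[14, 12, 8, 17, 7, 0, 5, 15, 1, 13, 11, 6, 9, 4, 16, 10, 3, 2, 18]

sorted suffixes:
  #0 SA[0]=14  'acgbh'
  #1 SA[1]=12  'bdacgbh'
  #2 SA[2]=8  'begdbdacgbh'
  #3 SA[3]=17  'bh'
  #4 SA[4]=7  'cbegdbdacgbh'
  #5 SA[5]=0  'ccggfcdcbegdbdacgbh'
  #6 SA[6]=5  'cdcbegdbdacgbh'
  #7 SA[7]=15  'cgbh'
  #8 SA[8]=1  'cggfcdcbegdbdacgbh'
  #9 SA[9]=13  'dacgbh'
  #10 SA[10]=11  'dbdacgbh'
  #11 SA[11]=6  'dcbegdbdacgbh'
  #12 SA[12]=9  'egdbdacgbh'
  #13 SA[13]=4  'fcdcbegdbdacgbh'
  #14 SA[14]=16  'gbh'
  #15 SA[15]=10  'gdbdacgbh'
  #16 SA[16]=3  'gfcdcbegdbdacgbh'
  #17 SA[17]=2  'ggfcdcbegdbdacgbh'
  #18 SA[18]=18  'h'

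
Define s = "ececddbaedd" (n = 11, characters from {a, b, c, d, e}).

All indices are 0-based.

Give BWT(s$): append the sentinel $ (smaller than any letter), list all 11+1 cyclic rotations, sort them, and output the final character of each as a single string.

dbdeeddecc$a

rank  rotation      last
    0  $ececddbaedd  d
    1  aedd$ececddb  b
    2  baedd$ececdd  d
    3  cddbaedd$ece  e
    4  cecddbaedd$e  e
    5  d$ececddbaed  d
    6  dbaedd$ececd  d
    7  dd$ececddbae  e
    8  ddbaedd$ecec  c
    9  ecddbaedd$ec  c
   10  ececddbaedd$  $
   11  edd$ececddba  a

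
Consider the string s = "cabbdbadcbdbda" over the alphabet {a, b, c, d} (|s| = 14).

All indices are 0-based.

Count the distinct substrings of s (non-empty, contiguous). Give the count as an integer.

91

rank→(start, suffix):
  0 → (13, 'a')
  1 → (1, 'abbdbadcbdbda')
  2 → (6, 'adcbdbda')
  3 → (5, 'badcbdbda')
  4 → (2, 'bbdbadcbdbda')
  5 → (11, 'bda')
  6 → (3, 'bdbadcbdbda')
  7 → (9, 'bdbda')
  8 → (0, 'cabbdbadcbdbda')
  9 → (8, 'cbdbda')
  10 → (12, 'da')
  11 → (4, 'dbadcbdbda')
  12 → (10, 'dbda')
  13 → (7, 'dcbdbda')

SA = [13, 1, 6, 5, 2, 11, 3, 9, 0, 8, 12, 4, 10, 7]
[i] adj suffixes → lcp
  [1] 13/1 → 1 ('a')
  [2] 1/6 → 1 ('a')
  [3] 6/5 → 0 ('')
  [4] 5/2 → 1 ('b')
  [5] 2/11 → 1 ('b')
  [6] 11/3 → 2 ('bd')
  [7] 3/9 → 3 ('bdb')
  [8] 9/0 → 0 ('')
  [9] 0/8 → 1 ('c')
  [10] 8/12 → 0 ('')
  [11] 12/4 → 1 ('d')
  [12] 4/10 → 2 ('db')
  [13] 10/7 → 1 ('d')

n(n+1)/2 = 14·15/2 = 105
Σ LCP = 0 + 1 + 1 + 0 + 1 + 1 + 2 + 3 + 0 + 1 + 0 + 1 + 2 + 1 = 14
distinct = 105 − 14 = 91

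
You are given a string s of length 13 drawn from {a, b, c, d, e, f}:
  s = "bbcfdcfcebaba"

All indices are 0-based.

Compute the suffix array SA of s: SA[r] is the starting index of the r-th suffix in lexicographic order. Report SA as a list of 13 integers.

rank→(start, suffix):
  0 → (12, 'a')
  1 → (10, 'aba')
  2 → (11, 'ba')
  3 → (9, 'baba')
  4 → (0, 'bbcfdcfcebaba')
  5 → (1, 'bcfdcfcebaba')
  6 → (7, 'cebaba')
  7 → (5, 'cfcebaba')
  8 → (2, 'cfdcfcebaba')
  9 → (4, 'dcfcebaba')
  10 → (8, 'ebaba')
  11 → (6, 'fcebaba')
  12 → (3, 'fdcfcebaba')

[12, 10, 11, 9, 0, 1, 7, 5, 2, 4, 8, 6, 3]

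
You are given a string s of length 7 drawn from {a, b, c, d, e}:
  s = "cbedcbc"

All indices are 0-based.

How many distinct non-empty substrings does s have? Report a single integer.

24

rank→(start, suffix):
  0 → (5, 'bc')
  1 → (1, 'bedcbc')
  2 → (6, 'c')
  3 → (4, 'cbc')
  4 → (0, 'cbedcbc')
  5 → (3, 'dcbc')
  6 → (2, 'edcbc')

SA = [5, 1, 6, 4, 0, 3, 2]
rank  pair      lcp
   1  s[5:],s[1:]  1  'b'
   2  s[1:],s[6:]  0  ''
   3  s[6:],s[4:]  1  'c'
   4  s[4:],s[0:]  2  'cb'
   5  s[0:],s[3:]  0  ''
   6  s[3:],s[2:]  0  ''

n(n+1)/2 = 7·8/2 = 28
Σ LCP = 0 + 1 + 0 + 1 + 2 + 0 + 0 = 4
distinct = 28 − 4 = 24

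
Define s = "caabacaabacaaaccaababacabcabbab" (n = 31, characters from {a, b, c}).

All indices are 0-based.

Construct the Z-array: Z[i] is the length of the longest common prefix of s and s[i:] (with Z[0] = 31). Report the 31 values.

[31, 0, 0, 0, 0, 8, 0, 0, 0, 0, 3, 0, 0, 0, 1, 5, 0, 0, 0, 0, 0, 0, 2, 0, 0, 2, 0, 0, 0, 0, 0]

Z[0]=31
i=1: outside box; Z[1]=0
i=2: outside box; Z[2]=0
i=3: outside box; Z[3]=0
i=4: outside box; Z[4]=0
i=5: outside box; Z[5]=8 scan→box=[5,13)
i=6: min(r-i=7, Z[1]=0)=0; Z[6]=0
i=7: min(r-i=6, Z[2]=0)=0; Z[7]=0
i=8: min(r-i=5, Z[3]=0)=0; Z[8]=0
i=9: min(r-i=4, Z[4]=0)=0; Z[9]=0
i=10: min(r-i=3, Z[5]=8)=3; Z[10]=3
i=11: min(r-i=2, Z[6]=0)=0; Z[11]=0
i=12: min(r-i=1, Z[7]=0)=0; Z[12]=0
i=13: outside box; Z[13]=0
i=14: outside box; Z[14]=1 scan→box=[14,15)
i=15: outside box; Z[15]=5 scan→box=[15,20)
i=16: min(r-i=4, Z[1]=0)=0; Z[16]=0
i=17: min(r-i=3, Z[2]=0)=0; Z[17]=0
i=18: min(r-i=2, Z[3]=0)=0; Z[18]=0
i=19: min(r-i=1, Z[4]=0)=0; Z[19]=0
i=20: outside box; Z[20]=0
i=21: outside box; Z[21]=0
i=22: outside box; Z[22]=2 scan→box=[22,24)
i=23: min(r-i=1, Z[1]=0)=0; Z[23]=0
i=24: outside box; Z[24]=0
i=25: outside box; Z[25]=2 scan→box=[25,27)
i=26: min(r-i=1, Z[1]=0)=0; Z[26]=0
i=27: outside box; Z[27]=0
i=28: outside box; Z[28]=0
i=29: outside box; Z[29]=0
i=30: outside box; Z[30]=0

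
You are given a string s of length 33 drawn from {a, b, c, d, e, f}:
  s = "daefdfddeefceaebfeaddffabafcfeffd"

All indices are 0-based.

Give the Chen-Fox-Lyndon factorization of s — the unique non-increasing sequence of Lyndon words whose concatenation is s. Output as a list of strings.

emit factor 1: 'd' (i=0, period=1)
emit factor 2: 'aefdfddeefce' (i=1, period=12)
emit factor 3: 'aebfe' (i=13, period=5)
emit factor 4: 'addff' (i=18, period=5)
emit factor 5: 'abafcfeffd' (i=23, period=10)

["d", "aefdfddeefce", "aebfe", "addff", "abafcfeffd"]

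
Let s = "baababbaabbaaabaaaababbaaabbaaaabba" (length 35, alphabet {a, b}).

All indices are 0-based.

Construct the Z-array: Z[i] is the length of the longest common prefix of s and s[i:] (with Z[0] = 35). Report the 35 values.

[35, 0, 0, 2, 0, 1, 4, 0, 0, 1, 3, 0, 0, 0, 3, 0, 0, 0, 0, 2, 0, 1, 3, 0, 0, 0, 1, 3, 0, 0, 0, 0, 1, 2, 0]

Z[0]=35
i=1: fresh scan; Z[1]=0
i=2: fresh scan; Z[2]=0
i=3: fresh scan; Z[3]=2 scan→box=[3,5)
i=4: min(r-i=1, Z[1]=0)=0; Z[4]=0
i=5: fresh scan; Z[5]=1 scan→box=[5,6)
i=6: fresh scan; Z[6]=4 scan→box=[6,10)
i=7: min(r-i=3, Z[1]=0)=0; Z[7]=0
i=8: min(r-i=2, Z[2]=0)=0; Z[8]=0
i=9: min(r-i=1, Z[3]=2)=1; Z[9]=1
i=10: fresh scan; Z[10]=3 scan→box=[10,13)
i=11: min(r-i=2, Z[1]=0)=0; Z[11]=0
i=12: min(r-i=1, Z[2]=0)=0; Z[12]=0
i=13: fresh scan; Z[13]=0
i=14: fresh scan; Z[14]=3 scan→box=[14,17)
i=15: min(r-i=2, Z[1]=0)=0; Z[15]=0
i=16: min(r-i=1, Z[2]=0)=0; Z[16]=0
i=17: fresh scan; Z[17]=0
i=18: fresh scan; Z[18]=0
i=19: fresh scan; Z[19]=2 scan→box=[19,21)
i=20: min(r-i=1, Z[1]=0)=0; Z[20]=0
i=21: fresh scan; Z[21]=1 scan→box=[21,22)
i=22: fresh scan; Z[22]=3 scan→box=[22,25)
i=23: min(r-i=2, Z[1]=0)=0; Z[23]=0
i=24: min(r-i=1, Z[2]=0)=0; Z[24]=0
i=25: fresh scan; Z[25]=0
i=26: fresh scan; Z[26]=1 scan→box=[26,27)
i=27: fresh scan; Z[27]=3 scan→box=[27,30)
i=28: min(r-i=2, Z[1]=0)=0; Z[28]=0
i=29: min(r-i=1, Z[2]=0)=0; Z[29]=0
i=30: fresh scan; Z[30]=0
i=31: fresh scan; Z[31]=0
i=32: fresh scan; Z[32]=1 scan→box=[32,33)
i=33: fresh scan; Z[33]=2 scan→box=[33,35)
i=34: min(r-i=1, Z[1]=0)=0; Z[34]=0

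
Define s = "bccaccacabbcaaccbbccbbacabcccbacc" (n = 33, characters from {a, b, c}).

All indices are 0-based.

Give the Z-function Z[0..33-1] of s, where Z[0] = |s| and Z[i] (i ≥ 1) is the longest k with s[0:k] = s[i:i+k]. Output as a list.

Z[0]=33
i=1: outside box; Z[1]=0
i=2: outside box; Z[2]=0
i=3: outside box; Z[3]=0
i=4: outside box; Z[4]=0
i=5: outside box; Z[5]=0
i=6: outside box; Z[6]=0
i=7: outside box; Z[7]=0
i=8: outside box; Z[8]=0
i=9: outside box; Z[9]=1 extend→box=[9,10)
i=10: outside box; Z[10]=2 extend→box=[10,12)
i=11: min(r-i=1, Z[1]=0)=0; Z[11]=0
i=12: outside box; Z[12]=0
i=13: outside box; Z[13]=0
i=14: outside box; Z[14]=0
i=15: outside box; Z[15]=0
i=16: outside box; Z[16]=1 extend→box=[16,17)
i=17: outside box; Z[17]=3 extend→box=[17,20)
i=18: min(r-i=2, Z[1]=0)=0; Z[18]=0
i=19: min(r-i=1, Z[2]=0)=0; Z[19]=0
i=20: outside box; Z[20]=1 extend→box=[20,21)
i=21: outside box; Z[21]=1 extend→box=[21,22)
i=22: outside box; Z[22]=0
i=23: outside box; Z[23]=0
i=24: outside box; Z[24]=0
i=25: outside box; Z[25]=3 extend→box=[25,28)
i=26: min(r-i=2, Z[1]=0)=0; Z[26]=0
i=27: min(r-i=1, Z[2]=0)=0; Z[27]=0
i=28: outside box; Z[28]=0
i=29: outside box; Z[29]=1 extend→box=[29,30)
i=30: outside box; Z[30]=0
i=31: outside box; Z[31]=0
i=32: outside box; Z[32]=0

[33, 0, 0, 0, 0, 0, 0, 0, 0, 1, 2, 0, 0, 0, 0, 0, 1, 3, 0, 0, 1, 1, 0, 0, 0, 3, 0, 0, 0, 1, 0, 0, 0]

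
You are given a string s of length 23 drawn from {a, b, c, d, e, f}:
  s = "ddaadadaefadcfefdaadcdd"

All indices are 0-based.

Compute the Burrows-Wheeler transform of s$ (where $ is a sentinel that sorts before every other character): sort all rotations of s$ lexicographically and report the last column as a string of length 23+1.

rank  rotation                  last
    0  $ddaadadaefadcfefdaadcdd  d
    1  aadadaefadcfefdaadcdd$dd  d
    2  aadcdd$ddaadadaefadcfefd  d
    3  adadaefadcfefdaadcdd$dda  a
    4  adaefadcfefdaadcdd$ddaad  d
    5  adcdd$ddaadadaefadcfefda  a
    6  adcfefdaadcdd$ddaadadaef  f
    7  aefadcfefdaadcdd$ddaadad  d
    8  cdd$ddaadadaefadcfefdaad  d
    9  cfefdaadcdd$ddaadadaefad  d
   10  d$ddaadadaefadcfefdaadcd  d
   11  daadadaefadcfefdaadcdd$d  d
   12  daadcdd$ddaadadaefadcfef  f
   13  dadaefadcfefdaadcdd$ddaa  a
   14  daefadcfefdaadcdd$ddaada  a
   15  dcdd$ddaadadaefadcfefdaa  a
   16  dcfefdaadcdd$ddaadadaefa  a
   17  dd$ddaadadaefadcfefdaadc  c
   18  ddaadadaefadcfefdaadcdd$  $
   19  efadcfefdaadcdd$ddaadada  a
   20  efdaadcdd$ddaadadaefadcf  f
   21  fadcfefdaadcdd$ddaadadae  e
   22  fdaadcdd$ddaadadaefadcfe  e
   23  fefdaadcdd$ddaadadaefadc  c

dddadafdddddfaaaac$afeec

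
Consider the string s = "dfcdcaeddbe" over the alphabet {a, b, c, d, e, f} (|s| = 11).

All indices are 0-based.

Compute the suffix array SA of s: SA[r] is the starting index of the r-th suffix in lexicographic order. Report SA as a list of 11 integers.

rank→(start, suffix):
  0 → (5, 'aeddbe')
  1 → (9, 'be')
  2 → (4, 'caeddbe')
  3 → (2, 'cdcaeddbe')
  4 → (8, 'dbe')
  5 → (3, 'dcaeddbe')
  6 → (7, 'ddbe')
  7 → (0, 'dfcdcaeddbe')
  8 → (10, 'e')
  9 → (6, 'eddbe')
  10 → (1, 'fcdcaeddbe')

[5, 9, 4, 2, 8, 3, 7, 0, 10, 6, 1]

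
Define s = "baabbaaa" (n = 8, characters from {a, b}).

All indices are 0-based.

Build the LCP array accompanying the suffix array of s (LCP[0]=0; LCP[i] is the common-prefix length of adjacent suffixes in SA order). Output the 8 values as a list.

sorted suffixes:
  #0 SA[0]=7  'a'
  #1 SA[1]=6  'aa'
  #2 SA[2]=5  'aaa'
  #3 SA[3]=1  'aabbaaa'
  #4 SA[4]=2  'abbaaa'
  #5 SA[5]=4  'baaa'
  #6 SA[6]=0  'baabbaaa'
  #7 SA[7]=3  'bbaaa'

SA = [7, 6, 5, 1, 2, 4, 0, 3]
[i] adj suffixes → lcp
  [1] 7/6 → 1 ('a')
  [2] 6/5 → 2 ('aa')
  [3] 5/1 → 2 ('aa')
  [4] 1/2 → 1 ('a')
  [5] 2/4 → 0 ('')
  [6] 4/0 → 3 ('baa')
  [7] 0/3 → 1 ('b')

[0, 1, 2, 2, 1, 0, 3, 1]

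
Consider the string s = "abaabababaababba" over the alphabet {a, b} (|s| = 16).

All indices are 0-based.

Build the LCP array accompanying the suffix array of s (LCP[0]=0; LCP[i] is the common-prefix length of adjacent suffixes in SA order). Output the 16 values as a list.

[0, 1, 5, 1, 7, 3, 5, 4, 2, 0, 2, 6, 2, 4, 3, 1]

rank→(start, suffix):
  0 → (15, 'a')
  1 → (2, 'aabababaababba')
  2 → (9, 'aababba')
  3 → (0, 'abaabababaababba')
  4 → (7, 'abaababba')
  5 → (5, 'ababaababba')
  6 → (3, 'abababaababba')
  7 → (10, 'ababba')
  8 → (12, 'abba')
  9 → (14, 'ba')
  10 → (1, 'baabababaababba')
  11 → (8, 'baababba')
  12 → (6, 'babaababba')
  13 → (4, 'bababaababba')
  14 → (11, 'babba')
  15 → (13, 'bba')

SA = [15, 2, 9, 0, 7, 5, 3, 10, 12, 14, 1, 8, 6, 4, 11, 13]
i: (SA[i-1],SA[i]) lcp shared
  1: (15,2) 1 'a'
  2: (2,9) 5 'aabab'
  3: (9,0) 1 'a'
  4: (0,7) 7 'abaabab'
  5: (7,5) 3 'aba'
  6: (5,3) 5 'ababa'
  7: (3,10) 4 'abab'
  8: (10,12) 2 'ab'
  9: (12,14) 0 ''
  10: (14,1) 2 'ba'
  11: (1,8) 6 'baabab'
  12: (8,6) 2 'ba'
  13: (6,4) 4 'baba'
  14: (4,11) 3 'bab'
  15: (11,13) 1 'b'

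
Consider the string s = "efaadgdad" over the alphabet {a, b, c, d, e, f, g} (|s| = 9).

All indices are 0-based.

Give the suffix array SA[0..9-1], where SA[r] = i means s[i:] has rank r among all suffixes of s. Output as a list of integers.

[2, 7, 3, 8, 6, 4, 0, 1, 5]

rank | idx | suffix
   0 |   2 | aadgdad
   1 |   7 | ad
   2 |   3 | adgdad
   3 |   8 | d
   4 |   6 | dad
   5 |   4 | dgdad
   6 |   0 | efaadgdad
   7 |   1 | faadgdad
   8 |   5 | gdad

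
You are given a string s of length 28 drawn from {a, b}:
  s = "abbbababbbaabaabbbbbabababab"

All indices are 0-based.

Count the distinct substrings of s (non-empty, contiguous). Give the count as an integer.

rank→(start, suffix):
  0 → (10, 'aabaabbbbbabababab')
  1 → (13, 'aabbbbbabababab')
  2 → (26, 'ab')
  3 → (11, 'abaabbbbbabababab')
  4 → (24, 'abab')
  5 → (22, 'ababab')
  6 → (20, 'abababab')
  7 → (4, 'ababbbaabaabbbbbabababab')
  8 → (6, 'abbbaabaabbbbbabababab')
  9 → (0, 'abbbababbbaabaabbbbbabababab')
  10 → (14, 'abbbbbabababab')
  11 → (27, 'b')
  12 → (9, 'baabaabbbbbabababab')
  13 → (12, 'baabbbbbabababab')
  14 → (25, 'bab')
  15 → (23, 'babab')
  16 → (21, 'bababab')
  17 → (19, 'babababab')
  18 → (3, 'bababbbaabaabbbbbabababab')
  19 → (5, 'babbbaabaabbbbbabababab')
  20 → (8, 'bbaabaabbbbbabababab')
  21 → (18, 'bbabababab')
  22 → (2, 'bbababbbaabaabbbbbabababab')
  23 → (7, 'bbbaabaabbbbbabababab')
  24 → (17, 'bbbabababab')
  25 → (1, 'bbbababbbaabaabbbbbabababab')
  26 → (16, 'bbbbabababab')
  27 → (15, 'bbbbbabababab')

SA = [10, 13, 26, 11, 24, 22, 20, 4, 6, 0, 14, 27, 9, 12, 25, 23, 21, 19, 3, 5, 8, 18, 2, 7, 17, 1, 16, 15]
i: (SA[i-1],SA[i]) lcp shared
  1: (10,13) 3 'aab'
  2: (13,26) 1 'a'
  3: (26,11) 2 'ab'
  4: (11,24) 3 'aba'
  5: (24,22) 4 'abab'
  6: (22,20) 6 'ababab'
  7: (20,4) 4 'abab'
  8: (4,6) 2 'ab'
  9: (6,0) 5 'abbba'
  10: (0,14) 4 'abbb'
  11: (14,27) 0 ''
  12: (27,9) 1 'b'
  13: (9,12) 4 'baab'
  14: (12,25) 2 'ba'
  15: (25,23) 3 'bab'
  16: (23,21) 5 'babab'
  17: (21,19) 7 'bababab'
  18: (19,3) 5 'babab'
  19: (3,5) 3 'bab'
  20: (5,8) 1 'b'
  21: (8,18) 3 'bba'
  22: (18,2) 6 'bbabab'
  23: (2,7) 2 'bb'
  24: (7,17) 4 'bbba'
  25: (17,1) 7 'bbbabab'
  26: (1,16) 3 'bbb'
  27: (16,15) 4 'bbbb'

n(n+1)/2 = 28·29/2 = 406
Σ LCP = 0 + 3 + 1 + 2 + 3 + 4 + 6 + 4 + 2 + 5 + 4 + 0 + 1 + 4 + 2 + 3 + 5 + 7 + 5 + 3 + 1 + 3 + 6 + 2 + 4 + 7 + 3 + 4 = 94
distinct = 406 − 94 = 312

312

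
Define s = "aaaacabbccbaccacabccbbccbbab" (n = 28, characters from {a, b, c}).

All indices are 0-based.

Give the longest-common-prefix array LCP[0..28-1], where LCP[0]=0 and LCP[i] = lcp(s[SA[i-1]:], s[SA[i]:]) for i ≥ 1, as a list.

[0, 3, 2, 1, 2, 2, 1, 4, 2, 0, 1, 2, 1, 2, 5, 1, 4, 5, 0, 3, 2, 1, 2, 3, 1, 2, 3, 4]

sorted suffixes:
  #0 SA[0]=0  'aaaacabbccbaccacabccbbccbbab'
  #1 SA[1]=1  'aaacabbccbaccacabccbbccbbab'
  #2 SA[2]=2  'aacabbccbaccacabccbbccbbab'
  #3 SA[3]=26  'ab'
  #4 SA[4]=5  'abbccbaccacabccbbccbbab'
  #5 SA[5]=16  'abccbbccbbab'
  #6 SA[6]=3  'acabbccbaccacabccbbccbbab'
  #7 SA[7]=14  'acabccbbccbbab'
  #8 SA[8]=11  'accacabccbbccbbab'
  #9 SA[9]=27  'b'
  #10 SA[10]=25  'bab'
  #11 SA[11]=10  'baccacabccbbccbbab'
  #12 SA[12]=24  'bbab'
  #13 SA[13]=6  'bbccbaccacabccbbccbbab'
  #14 SA[14]=20  'bbccbbab'
  #15 SA[15]=7  'bccbaccacabccbbccbbab'
  #16 SA[16]=21  'bccbbab'
  #17 SA[17]=17  'bccbbccbbab'
  #18 SA[18]=4  'cabbccbaccacabccbbccbbab'
  #19 SA[19]=15  'cabccbbccbbab'
  #20 SA[20]=13  'cacabccbbccbbab'
  #21 SA[21]=9  'cbaccacabccbbccbbab'
  #22 SA[22]=23  'cbbab'
  #23 SA[23]=19  'cbbccbbab'
  #24 SA[24]=12  'ccacabccbbccbbab'
  #25 SA[25]=8  'ccbaccacabccbbccbbab'
  #26 SA[26]=22  'ccbbab'
  #27 SA[27]=18  'ccbbccbbab'

SA = [0, 1, 2, 26, 5, 16, 3, 14, 11, 27, 25, 10, 24, 6, 20, 7, 21, 17, 4, 15, 13, 9, 23, 19, 12, 8, 22, 18]
rank  pair      lcp
   1  s[0:],s[1:]  3  'aaa'
   2  s[1:],s[2:]  2  'aa'
   3  s[2:],s[26:]  1  'a'
   4  s[26:],s[5:]  2  'ab'
   5  s[5:],s[16:]  2  'ab'
   6  s[16:],s[3:]  1  'a'
   7  s[3:],s[14:]  4  'acab'
   8  s[14:],s[11:]  2  'ac'
   9  s[11:],s[27:]  0  ''
  10  s[27:],s[25:]  1  'b'
  11  s[25:],s[10:]  2  'ba'
  12  s[10:],s[24:]  1  'b'
  13  s[24:],s[6:]  2  'bb'
  14  s[6:],s[20:]  5  'bbccb'
  15  s[20:],s[7:]  1  'b'
  16  s[7:],s[21:]  4  'bccb'
  17  s[21:],s[17:]  5  'bccbb'
  18  s[17:],s[4:]  0  ''
  19  s[4:],s[15:]  3  'cab'
  20  s[15:],s[13:]  2  'ca'
  21  s[13:],s[9:]  1  'c'
  22  s[9:],s[23:]  2  'cb'
  23  s[23:],s[19:]  3  'cbb'
  24  s[19:],s[12:]  1  'c'
  25  s[12:],s[8:]  2  'cc'
  26  s[8:],s[22:]  3  'ccb'
  27  s[22:],s[18:]  4  'ccbb'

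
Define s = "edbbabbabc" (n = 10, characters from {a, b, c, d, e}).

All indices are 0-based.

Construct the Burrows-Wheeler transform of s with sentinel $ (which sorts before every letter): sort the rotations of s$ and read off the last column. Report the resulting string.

cbbbbdaabe$

rank  rotation     last
    0  $edbbabbabc  c
    1  abbabc$edbb  b
    2  abc$edbbabb  b
    3  babbabc$edb  b
    4  babc$edbbab  b
    5  bbabbabc$ed  d
    6  bbabc$edbba  a
    7  bc$edbbabba  a
    8  c$edbbabbab  b
    9  dbbabbabc$e  e
   10  edbbabbabc$  $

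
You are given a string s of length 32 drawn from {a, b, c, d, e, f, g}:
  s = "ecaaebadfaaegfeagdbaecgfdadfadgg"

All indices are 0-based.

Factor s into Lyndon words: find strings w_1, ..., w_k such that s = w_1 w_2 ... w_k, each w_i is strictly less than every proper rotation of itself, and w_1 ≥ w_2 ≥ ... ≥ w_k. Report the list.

emit factor 1: 'e' (i=0, period=1)
emit factor 2: 'c' (i=1, period=1)
emit factor 3: 'aaebadfaaegfeagdbaecgfdadfadgg' (i=2, period=30)

["e", "c", "aaebadfaaegfeagdbaecgfdadfadgg"]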